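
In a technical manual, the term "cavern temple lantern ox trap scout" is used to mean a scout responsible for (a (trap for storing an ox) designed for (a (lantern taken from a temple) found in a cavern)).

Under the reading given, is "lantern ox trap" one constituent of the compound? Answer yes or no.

The top-level split is [cavern temple lantern ox trap] [scout]; the full structure is [[[cavern [temple lantern]] [ox trap]] scout].
"lantern ox trap" straddles a constituent boundary, so it is not a single unit.

no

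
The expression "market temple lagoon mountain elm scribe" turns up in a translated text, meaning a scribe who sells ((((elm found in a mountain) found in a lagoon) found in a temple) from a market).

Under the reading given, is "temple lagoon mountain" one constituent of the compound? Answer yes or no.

no

The top-level split is [market temple lagoon mountain elm] [scribe]; the full structure is [[market [temple [lagoon [mountain elm]]]] scribe].
"temple lagoon mountain" straddles a constituent boundary, so it is not a single unit.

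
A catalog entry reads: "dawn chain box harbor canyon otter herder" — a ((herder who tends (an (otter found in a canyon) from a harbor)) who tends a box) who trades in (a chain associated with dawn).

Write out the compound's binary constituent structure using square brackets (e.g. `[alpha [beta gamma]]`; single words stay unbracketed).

[[dawn chain] [box [[harbor [canyon otter]] herder]]]

At the top level: head "herder" (specifically "box harbor canyon otter herder"); modifier "dawn chain".
Inside "dawn chain": head "chain", modifier "dawn".
Inside "box harbor canyon otter herder": head "herder" (specifically "harbor canyon otter herder"), modifier "box".
Inside "harbor canyon otter herder": head "herder", modifier "harbor canyon otter".
Inside "harbor canyon otter": head "otter" (specifically "canyon otter"), modifier "harbor".
Inside "canyon otter": head "otter", modifier "canyon".
So the structure is [[dawn chain] [box [[harbor [canyon otter]] herder]]].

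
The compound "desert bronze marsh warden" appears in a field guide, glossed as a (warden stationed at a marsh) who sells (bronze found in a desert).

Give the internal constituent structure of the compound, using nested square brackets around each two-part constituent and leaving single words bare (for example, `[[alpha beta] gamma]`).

At the top level: head "warden" (specifically "marsh warden"); modifier "desert bronze".
"desert bronze" → head "bronze", modifier "desert".
"marsh warden" → head "warden", modifier "marsh".
So the structure is [[desert bronze] [marsh warden]].

[[desert bronze] [marsh warden]]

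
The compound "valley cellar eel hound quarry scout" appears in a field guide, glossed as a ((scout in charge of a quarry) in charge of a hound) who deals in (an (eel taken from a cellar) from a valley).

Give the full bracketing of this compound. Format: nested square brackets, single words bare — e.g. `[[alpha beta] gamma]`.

[[valley [cellar eel]] [hound [quarry scout]]]

At the top level: head "scout" (specifically "hound quarry scout"); modifier "valley cellar eel".
Within "valley cellar eel", the head is "eel" (specifically "cellar eel") and the modifier is "valley".
Within "cellar eel", the head is "eel" and the modifier is "cellar".
Within "hound quarry scout", the head is "scout" (specifically "quarry scout") and the modifier is "hound".
Within "quarry scout", the head is "scout" and the modifier is "quarry".
So the structure is [[valley [cellar eel]] [hound [quarry scout]]].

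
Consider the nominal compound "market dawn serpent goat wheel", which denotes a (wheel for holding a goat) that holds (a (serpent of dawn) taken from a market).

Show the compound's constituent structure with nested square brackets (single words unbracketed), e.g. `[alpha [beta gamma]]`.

[[market [dawn serpent]] [goat wheel]]

At the top level: head "wheel" (specifically "goat wheel"); modifier "market dawn serpent".
"market dawn serpent" → head "serpent" (specifically "dawn serpent"), modifier "market".
"dawn serpent" → head "serpent", modifier "dawn".
"goat wheel" → head "wheel", modifier "goat".
So the structure is [[market [dawn serpent]] [goat wheel]].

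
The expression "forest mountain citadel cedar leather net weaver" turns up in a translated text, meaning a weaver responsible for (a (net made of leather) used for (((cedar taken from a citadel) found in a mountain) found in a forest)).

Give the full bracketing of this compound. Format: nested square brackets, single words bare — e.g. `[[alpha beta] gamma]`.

At the top level: head "weaver"; modifier "forest mountain citadel cedar leather net".
Within "forest mountain citadel cedar leather net", the head is "net" (specifically "leather net") and the modifier is "forest mountain citadel cedar".
Within "forest mountain citadel cedar", the head is "cedar" (specifically "mountain citadel cedar") and the modifier is "forest".
Within "mountain citadel cedar", the head is "cedar" (specifically "citadel cedar") and the modifier is "mountain".
Within "citadel cedar", the head is "cedar" and the modifier is "citadel".
Within "leather net", the head is "net" and the modifier is "leather".
Assembled: [[[forest [mountain [citadel cedar]]] [leather net]] weaver].

[[[forest [mountain [citadel cedar]]] [leather net]] weaver]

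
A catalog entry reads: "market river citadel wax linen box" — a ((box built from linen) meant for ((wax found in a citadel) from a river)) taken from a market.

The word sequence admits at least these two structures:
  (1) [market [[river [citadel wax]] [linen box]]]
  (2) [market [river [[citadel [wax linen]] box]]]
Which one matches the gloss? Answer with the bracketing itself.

[market [[river [citadel wax]] [linen box]]]

The paraphrase's head is the "box" part ("river citadel wax linen box"); its modifier is "market".
That top-level split, carried through the inner groups, gives [market [[river [citadel wax]] [linen box]]].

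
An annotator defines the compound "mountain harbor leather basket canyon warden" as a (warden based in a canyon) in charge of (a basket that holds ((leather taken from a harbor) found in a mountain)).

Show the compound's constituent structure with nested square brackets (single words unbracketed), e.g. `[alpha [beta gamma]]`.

The outermost head in the paraphrase is "warden" (specifically "canyon warden"), modified by "mountain harbor leather basket".
Within "mountain harbor leather basket", the head is "basket" and the modifier is "mountain harbor leather".
Within "mountain harbor leather", the head is "leather" (specifically "harbor leather") and the modifier is "mountain".
Within "harbor leather", the head is "leather" and the modifier is "harbor".
Within "canyon warden", the head is "warden" and the modifier is "canyon".
Assembled: [[[mountain [harbor leather]] basket] [canyon warden]].

[[[mountain [harbor leather]] basket] [canyon warden]]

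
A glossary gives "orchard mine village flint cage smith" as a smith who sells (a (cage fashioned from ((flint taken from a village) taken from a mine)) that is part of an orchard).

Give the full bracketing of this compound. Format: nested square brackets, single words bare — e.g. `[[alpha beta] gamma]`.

Whole compound: head "smith", modifier "orchard mine village flint cage".
Inside "orchard mine village flint cage": head "cage" (specifically "mine village flint cage"), modifier "orchard".
Inside "mine village flint cage": head "cage", modifier "mine village flint".
Inside "mine village flint": head "flint" (specifically "village flint"), modifier "mine".
Inside "village flint": head "flint", modifier "village".
So the structure is [[orchard [[mine [village flint]] cage]] smith].

[[orchard [[mine [village flint]] cage]] smith]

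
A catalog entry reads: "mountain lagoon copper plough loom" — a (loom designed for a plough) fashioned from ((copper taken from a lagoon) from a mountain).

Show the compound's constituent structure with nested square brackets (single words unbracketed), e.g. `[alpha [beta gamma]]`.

The outermost head in the paraphrase is "loom" (specifically "plough loom"), modified by "mountain lagoon copper".
Inside "mountain lagoon copper": head "copper" (specifically "lagoon copper"), modifier "mountain".
Inside "lagoon copper": head "copper", modifier "lagoon".
Inside "plough loom": head "loom", modifier "plough".
Assembled: [[mountain [lagoon copper]] [plough loom]].

[[mountain [lagoon copper]] [plough loom]]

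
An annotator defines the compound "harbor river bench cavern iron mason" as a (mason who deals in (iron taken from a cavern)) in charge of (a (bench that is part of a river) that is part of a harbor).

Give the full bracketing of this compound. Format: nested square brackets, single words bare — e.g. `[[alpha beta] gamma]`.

The outermost head in the paraphrase is "mason" (specifically "cavern iron mason"), modified by "harbor river bench".
"harbor river bench" → head "bench" (specifically "river bench"), modifier "harbor".
"river bench" → head "bench", modifier "river".
"cavern iron mason" → head "mason", modifier "cavern iron".
"cavern iron" → head "iron", modifier "cavern".
So the structure is [[harbor [river bench]] [[cavern iron] mason]].

[[harbor [river bench]] [[cavern iron] mason]]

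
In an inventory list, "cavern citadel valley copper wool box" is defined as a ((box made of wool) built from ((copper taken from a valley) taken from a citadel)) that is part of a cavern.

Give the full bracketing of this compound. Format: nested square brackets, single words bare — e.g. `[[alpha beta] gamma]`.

[cavern [[citadel [valley copper]] [wool box]]]

Overall it is a kind of box (specifically "citadel valley copper wool box"); the modifier is "cavern".
"citadel valley copper wool box" → head "box" (specifically "wool box"), modifier "citadel valley copper".
"citadel valley copper" → head "copper" (specifically "valley copper"), modifier "citadel".
"valley copper" → head "copper", modifier "valley".
"wool box" → head "box", modifier "wool".
So the structure is [cavern [[citadel [valley copper]] [wool box]]].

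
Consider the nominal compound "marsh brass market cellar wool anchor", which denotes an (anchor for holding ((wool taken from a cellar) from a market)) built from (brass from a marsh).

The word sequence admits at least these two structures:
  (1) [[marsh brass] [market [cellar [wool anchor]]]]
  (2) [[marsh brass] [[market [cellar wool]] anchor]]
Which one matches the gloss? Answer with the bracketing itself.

The paraphrase's head is the "anchor" part ("market cellar wool anchor"); its modifier is "marsh brass".
That top-level split, carried through the inner groups, gives [[marsh brass] [[market [cellar wool]] anchor]].

[[marsh brass] [[market [cellar wool]] anchor]]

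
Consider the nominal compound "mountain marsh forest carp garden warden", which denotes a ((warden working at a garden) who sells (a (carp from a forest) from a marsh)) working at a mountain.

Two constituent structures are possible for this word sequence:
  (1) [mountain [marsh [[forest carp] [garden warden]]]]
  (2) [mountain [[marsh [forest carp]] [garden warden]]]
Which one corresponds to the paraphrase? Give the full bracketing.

[mountain [[marsh [forest carp]] [garden warden]]]

The paraphrase's head is the "warden" part ("marsh forest carp garden warden"); its modifier is "mountain".
That top-level split, carried through the inner groups, gives [mountain [[marsh [forest carp]] [garden warden]]].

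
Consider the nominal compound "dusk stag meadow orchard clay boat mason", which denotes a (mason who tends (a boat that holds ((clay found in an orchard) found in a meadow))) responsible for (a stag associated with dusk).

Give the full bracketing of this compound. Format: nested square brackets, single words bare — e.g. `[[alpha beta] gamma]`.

[[dusk stag] [[[meadow [orchard clay]] boat] mason]]

Whole compound: head "mason" (specifically "meadow orchard clay boat mason"), modifier "dusk stag".
"dusk stag" → head "stag", modifier "dusk".
"meadow orchard clay boat mason" → head "mason", modifier "meadow orchard clay boat".
"meadow orchard clay boat" → head "boat", modifier "meadow orchard clay".
"meadow orchard clay" → head "clay" (specifically "orchard clay"), modifier "meadow".
"orchard clay" → head "clay", modifier "orchard".
Putting it together: [[dusk stag] [[[meadow [orchard clay]] boat] mason]].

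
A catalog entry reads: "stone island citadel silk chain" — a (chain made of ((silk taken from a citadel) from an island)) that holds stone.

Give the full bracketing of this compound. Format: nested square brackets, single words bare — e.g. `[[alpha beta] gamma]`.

[stone [[island [citadel silk]] chain]]

Whole compound: head "chain" (specifically "island citadel silk chain"), modifier "stone".
Within "island citadel silk chain", the head is "chain" and the modifier is "island citadel silk".
Within "island citadel silk", the head is "silk" (specifically "citadel silk") and the modifier is "island".
Within "citadel silk", the head is "silk" and the modifier is "citadel".
Putting it together: [stone [[island [citadel silk]] chain]].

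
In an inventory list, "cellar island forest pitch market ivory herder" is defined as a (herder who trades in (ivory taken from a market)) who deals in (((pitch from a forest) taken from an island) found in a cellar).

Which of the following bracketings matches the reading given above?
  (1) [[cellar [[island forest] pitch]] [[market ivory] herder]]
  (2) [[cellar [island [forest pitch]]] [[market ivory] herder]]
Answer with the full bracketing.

The paraphrase's head is the "herder" part ("market ivory herder"); its modifier is "cellar island forest pitch".
That top-level split, carried through the inner groups, gives [[cellar [island [forest pitch]]] [[market ivory] herder]].

[[cellar [island [forest pitch]]] [[market ivory] herder]]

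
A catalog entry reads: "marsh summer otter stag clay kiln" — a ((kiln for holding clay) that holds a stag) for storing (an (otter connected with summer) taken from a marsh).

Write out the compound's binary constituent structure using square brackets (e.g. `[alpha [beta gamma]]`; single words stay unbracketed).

[[marsh [summer otter]] [stag [clay kiln]]]

The outermost head in the paraphrase is "kiln" (specifically "stag clay kiln"), modified by "marsh summer otter".
Inside "marsh summer otter": head "otter" (specifically "summer otter"), modifier "marsh".
Inside "summer otter": head "otter", modifier "summer".
Inside "stag clay kiln": head "kiln" (specifically "clay kiln"), modifier "stag".
Inside "clay kiln": head "kiln", modifier "clay".
So the structure is [[marsh [summer otter]] [stag [clay kiln]]].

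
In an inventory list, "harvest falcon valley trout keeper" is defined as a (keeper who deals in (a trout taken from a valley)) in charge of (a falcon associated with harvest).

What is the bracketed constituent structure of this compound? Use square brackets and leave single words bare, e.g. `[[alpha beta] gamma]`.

[[harvest falcon] [[valley trout] keeper]]

The outermost head in the paraphrase is "keeper" (specifically "valley trout keeper"), modified by "harvest falcon".
"harvest falcon" → head "falcon", modifier "harvest".
"valley trout keeper" → head "keeper", modifier "valley trout".
"valley trout" → head "trout", modifier "valley".
Putting it together: [[harvest falcon] [[valley trout] keeper]].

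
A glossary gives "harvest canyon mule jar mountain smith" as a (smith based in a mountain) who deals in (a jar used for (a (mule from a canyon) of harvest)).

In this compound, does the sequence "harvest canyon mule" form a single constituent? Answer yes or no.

yes

The paraphrase groups the words so that "harvest canyon mule" is one unit: it corresponds to a single parenthesized sub-phrase.
The full structure is [[[harvest [canyon mule]] jar] [mountain smith]], in which [harvest canyon mule] is a constituent.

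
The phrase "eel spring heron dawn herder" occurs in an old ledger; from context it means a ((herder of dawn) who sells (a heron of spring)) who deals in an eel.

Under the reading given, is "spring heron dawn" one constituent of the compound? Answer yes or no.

The top-level split is [eel] [spring heron dawn herder]; the full structure is [eel [[spring heron] [dawn herder]]].
"spring heron dawn" straddles a constituent boundary, so it is not a single unit.

no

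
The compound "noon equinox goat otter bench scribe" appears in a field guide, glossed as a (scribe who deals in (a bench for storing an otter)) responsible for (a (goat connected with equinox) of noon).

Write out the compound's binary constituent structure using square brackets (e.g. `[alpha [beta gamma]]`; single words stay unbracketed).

[[noon [equinox goat]] [[otter bench] scribe]]

At the top level: head "scribe" (specifically "otter bench scribe"); modifier "noon equinox goat".
"noon equinox goat" → head "goat" (specifically "equinox goat"), modifier "noon".
"equinox goat" → head "goat", modifier "equinox".
"otter bench scribe" → head "scribe", modifier "otter bench".
"otter bench" → head "bench", modifier "otter".
Assembled: [[noon [equinox goat]] [[otter bench] scribe]].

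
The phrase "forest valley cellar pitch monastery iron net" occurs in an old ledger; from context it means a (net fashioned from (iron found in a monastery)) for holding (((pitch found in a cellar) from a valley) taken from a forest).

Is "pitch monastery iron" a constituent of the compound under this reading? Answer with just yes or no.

The top-level split is [forest valley cellar pitch] [monastery iron net]; the full structure is [[forest [valley [cellar pitch]]] [[monastery iron] net]].
"pitch monastery iron" straddles a constituent boundary, so it is not a single unit.

no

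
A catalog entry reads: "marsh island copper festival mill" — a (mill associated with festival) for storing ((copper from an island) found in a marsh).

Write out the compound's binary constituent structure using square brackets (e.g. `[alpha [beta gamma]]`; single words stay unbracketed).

At the top level: head "mill" (specifically "festival mill"); modifier "marsh island copper".
"marsh island copper" → head "copper" (specifically "island copper"), modifier "marsh".
"island copper" → head "copper", modifier "island".
"festival mill" → head "mill", modifier "festival".
Assembled: [[marsh [island copper]] [festival mill]].

[[marsh [island copper]] [festival mill]]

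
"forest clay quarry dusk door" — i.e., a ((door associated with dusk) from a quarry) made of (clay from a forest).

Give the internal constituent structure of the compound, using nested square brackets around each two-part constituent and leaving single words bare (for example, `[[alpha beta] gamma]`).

At the top level: head "door" (specifically "quarry dusk door"); modifier "forest clay".
Within "forest clay", the head is "clay" and the modifier is "forest".
Within "quarry dusk door", the head is "door" (specifically "dusk door") and the modifier is "quarry".
Within "dusk door", the head is "door" and the modifier is "dusk".
Putting it together: [[forest clay] [quarry [dusk door]]].

[[forest clay] [quarry [dusk door]]]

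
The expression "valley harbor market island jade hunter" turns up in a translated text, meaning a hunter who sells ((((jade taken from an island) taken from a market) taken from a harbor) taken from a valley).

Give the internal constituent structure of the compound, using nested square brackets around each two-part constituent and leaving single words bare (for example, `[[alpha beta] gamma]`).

The outermost head in the paraphrase is "hunter", modified by "valley harbor market island jade".
"valley harbor market island jade" → head "jade" (specifically "harbor market island jade"), modifier "valley".
"harbor market island jade" → head "jade" (specifically "market island jade"), modifier "harbor".
"market island jade" → head "jade" (specifically "island jade"), modifier "market".
"island jade" → head "jade", modifier "island".
Putting it together: [[valley [harbor [market [island jade]]]] hunter].

[[valley [harbor [market [island jade]]]] hunter]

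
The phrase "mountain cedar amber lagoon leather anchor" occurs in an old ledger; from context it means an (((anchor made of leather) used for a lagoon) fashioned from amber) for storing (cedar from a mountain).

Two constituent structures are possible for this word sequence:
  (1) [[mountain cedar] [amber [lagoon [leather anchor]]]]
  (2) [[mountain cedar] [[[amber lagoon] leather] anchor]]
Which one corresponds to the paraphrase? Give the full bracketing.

The paraphrase's head is the "anchor" part ("amber lagoon leather anchor"); its modifier is "mountain cedar".
That top-level split, carried through the inner groups, gives [[mountain cedar] [amber [lagoon [leather anchor]]]].

[[mountain cedar] [amber [lagoon [leather anchor]]]]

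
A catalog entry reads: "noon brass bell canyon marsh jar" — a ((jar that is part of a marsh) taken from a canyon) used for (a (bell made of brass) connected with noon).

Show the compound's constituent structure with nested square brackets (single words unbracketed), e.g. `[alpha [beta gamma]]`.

Whole compound: head "jar" (specifically "canyon marsh jar"), modifier "noon brass bell".
Within "noon brass bell", the head is "bell" (specifically "brass bell") and the modifier is "noon".
Within "brass bell", the head is "bell" and the modifier is "brass".
Within "canyon marsh jar", the head is "jar" (specifically "marsh jar") and the modifier is "canyon".
Within "marsh jar", the head is "jar" and the modifier is "marsh".
Assembled: [[noon [brass bell]] [canyon [marsh jar]]].

[[noon [brass bell]] [canyon [marsh jar]]]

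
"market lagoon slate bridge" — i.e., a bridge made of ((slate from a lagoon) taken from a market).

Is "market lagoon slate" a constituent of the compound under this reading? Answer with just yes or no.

yes

The paraphrase groups the words so that "market lagoon slate" is one unit: it corresponds to a single parenthesized sub-phrase.
The full structure is [[market [lagoon slate]] bridge], in which [market lagoon slate] is a constituent.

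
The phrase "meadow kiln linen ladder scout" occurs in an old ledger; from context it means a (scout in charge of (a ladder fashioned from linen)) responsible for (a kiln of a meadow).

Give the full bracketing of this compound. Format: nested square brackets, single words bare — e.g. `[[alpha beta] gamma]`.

[[meadow kiln] [[linen ladder] scout]]

The outermost head in the paraphrase is "scout" (specifically "linen ladder scout"), modified by "meadow kiln".
Inside "meadow kiln": head "kiln", modifier "meadow".
Inside "linen ladder scout": head "scout", modifier "linen ladder".
Inside "linen ladder": head "ladder", modifier "linen".
So the structure is [[meadow kiln] [[linen ladder] scout]].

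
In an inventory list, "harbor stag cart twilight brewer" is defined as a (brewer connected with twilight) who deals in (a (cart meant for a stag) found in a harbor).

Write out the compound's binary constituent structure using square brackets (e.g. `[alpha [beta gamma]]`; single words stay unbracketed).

Whole compound: head "brewer" (specifically "twilight brewer"), modifier "harbor stag cart".
Within "harbor stag cart", the head is "cart" (specifically "stag cart") and the modifier is "harbor".
Within "stag cart", the head is "cart" and the modifier is "stag".
Within "twilight brewer", the head is "brewer" and the modifier is "twilight".
So the structure is [[harbor [stag cart]] [twilight brewer]].

[[harbor [stag cart]] [twilight brewer]]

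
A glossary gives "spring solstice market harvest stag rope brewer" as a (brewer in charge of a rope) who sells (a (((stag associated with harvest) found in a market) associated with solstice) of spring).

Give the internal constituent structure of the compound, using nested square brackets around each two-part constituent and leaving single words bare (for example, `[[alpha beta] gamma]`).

[[spring [solstice [market [harvest stag]]]] [rope brewer]]

Whole compound: head "brewer" (specifically "rope brewer"), modifier "spring solstice market harvest stag".
Inside "spring solstice market harvest stag": head "stag" (specifically "solstice market harvest stag"), modifier "spring".
Inside "solstice market harvest stag": head "stag" (specifically "market harvest stag"), modifier "solstice".
Inside "market harvest stag": head "stag" (specifically "harvest stag"), modifier "market".
Inside "harvest stag": head "stag", modifier "harvest".
Inside "rope brewer": head "brewer", modifier "rope".
Assembled: [[spring [solstice [market [harvest stag]]]] [rope brewer]].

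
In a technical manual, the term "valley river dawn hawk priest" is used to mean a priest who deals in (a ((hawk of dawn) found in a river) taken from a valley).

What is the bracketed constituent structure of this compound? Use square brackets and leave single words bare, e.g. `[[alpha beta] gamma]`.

[[valley [river [dawn hawk]]] priest]

At the top level: head "priest"; modifier "valley river dawn hawk".
Inside "valley river dawn hawk": head "hawk" (specifically "river dawn hawk"), modifier "valley".
Inside "river dawn hawk": head "hawk" (specifically "dawn hawk"), modifier "river".
Inside "dawn hawk": head "hawk", modifier "dawn".
Assembled: [[valley [river [dawn hawk]]] priest].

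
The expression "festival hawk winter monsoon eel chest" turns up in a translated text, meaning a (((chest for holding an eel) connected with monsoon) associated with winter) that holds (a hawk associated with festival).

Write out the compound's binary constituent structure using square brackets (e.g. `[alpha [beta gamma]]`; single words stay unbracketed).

The outermost head in the paraphrase is "chest" (specifically "winter monsoon eel chest"), modified by "festival hawk".
Inside "festival hawk": head "hawk", modifier "festival".
Inside "winter monsoon eel chest": head "chest" (specifically "monsoon eel chest"), modifier "winter".
Inside "monsoon eel chest": head "chest" (specifically "eel chest"), modifier "monsoon".
Inside "eel chest": head "chest", modifier "eel".
So the structure is [[festival hawk] [winter [monsoon [eel chest]]]].

[[festival hawk] [winter [monsoon [eel chest]]]]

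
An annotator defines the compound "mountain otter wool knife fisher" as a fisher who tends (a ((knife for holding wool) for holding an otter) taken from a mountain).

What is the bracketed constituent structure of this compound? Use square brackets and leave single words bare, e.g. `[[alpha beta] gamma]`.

Whole compound: head "fisher", modifier "mountain otter wool knife".
Inside "mountain otter wool knife": head "knife" (specifically "otter wool knife"), modifier "mountain".
Inside "otter wool knife": head "knife" (specifically "wool knife"), modifier "otter".
Inside "wool knife": head "knife", modifier "wool".
So the structure is [[mountain [otter [wool knife]]] fisher].

[[mountain [otter [wool knife]]] fisher]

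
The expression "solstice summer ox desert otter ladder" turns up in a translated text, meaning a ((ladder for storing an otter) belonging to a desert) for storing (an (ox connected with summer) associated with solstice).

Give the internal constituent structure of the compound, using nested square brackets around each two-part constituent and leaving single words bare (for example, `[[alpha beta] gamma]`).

[[solstice [summer ox]] [desert [otter ladder]]]

Overall it is a kind of ladder (specifically "desert otter ladder"); the modifier is "solstice summer ox".
Inside "solstice summer ox": head "ox" (specifically "summer ox"), modifier "solstice".
Inside "summer ox": head "ox", modifier "summer".
Inside "desert otter ladder": head "ladder" (specifically "otter ladder"), modifier "desert".
Inside "otter ladder": head "ladder", modifier "otter".
Putting it together: [[solstice [summer ox]] [desert [otter ladder]]].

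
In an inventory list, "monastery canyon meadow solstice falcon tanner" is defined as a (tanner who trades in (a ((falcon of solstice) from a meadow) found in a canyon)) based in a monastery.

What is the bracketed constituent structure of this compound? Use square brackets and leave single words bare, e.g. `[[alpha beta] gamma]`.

[monastery [[canyon [meadow [solstice falcon]]] tanner]]

Overall it is a kind of tanner (specifically "canyon meadow solstice falcon tanner"); the modifier is "monastery".
Within "canyon meadow solstice falcon tanner", the head is "tanner" and the modifier is "canyon meadow solstice falcon".
Within "canyon meadow solstice falcon", the head is "falcon" (specifically "meadow solstice falcon") and the modifier is "canyon".
Within "meadow solstice falcon", the head is "falcon" (specifically "solstice falcon") and the modifier is "meadow".
Within "solstice falcon", the head is "falcon" and the modifier is "solstice".
Assembled: [monastery [[canyon [meadow [solstice falcon]]] tanner]].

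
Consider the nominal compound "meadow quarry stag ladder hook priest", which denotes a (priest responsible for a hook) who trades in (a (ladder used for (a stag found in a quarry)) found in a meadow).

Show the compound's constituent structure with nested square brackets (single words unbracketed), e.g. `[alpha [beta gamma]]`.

Overall it is a kind of priest (specifically "hook priest"); the modifier is "meadow quarry stag ladder".
"meadow quarry stag ladder" → head "ladder" (specifically "quarry stag ladder"), modifier "meadow".
"quarry stag ladder" → head "ladder", modifier "quarry stag".
"quarry stag" → head "stag", modifier "quarry".
"hook priest" → head "priest", modifier "hook".
Putting it together: [[meadow [[quarry stag] ladder]] [hook priest]].

[[meadow [[quarry stag] ladder]] [hook priest]]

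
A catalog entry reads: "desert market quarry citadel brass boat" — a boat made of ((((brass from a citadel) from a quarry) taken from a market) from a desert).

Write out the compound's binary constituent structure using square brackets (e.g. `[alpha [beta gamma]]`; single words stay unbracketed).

[[desert [market [quarry [citadel brass]]]] boat]

Whole compound: head "boat", modifier "desert market quarry citadel brass".
"desert market quarry citadel brass" → head "brass" (specifically "market quarry citadel brass"), modifier "desert".
"market quarry citadel brass" → head "brass" (specifically "quarry citadel brass"), modifier "market".
"quarry citadel brass" → head "brass" (specifically "citadel brass"), modifier "quarry".
"citadel brass" → head "brass", modifier "citadel".
So the structure is [[desert [market [quarry [citadel brass]]]] boat].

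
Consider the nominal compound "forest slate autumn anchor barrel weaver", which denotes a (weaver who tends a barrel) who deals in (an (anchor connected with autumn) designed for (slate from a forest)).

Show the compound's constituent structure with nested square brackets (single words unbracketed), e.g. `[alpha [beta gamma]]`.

Overall it is a kind of weaver (specifically "barrel weaver"); the modifier is "forest slate autumn anchor".
Inside "forest slate autumn anchor": head "anchor" (specifically "autumn anchor"), modifier "forest slate".
Inside "forest slate": head "slate", modifier "forest".
Inside "autumn anchor": head "anchor", modifier "autumn".
Inside "barrel weaver": head "weaver", modifier "barrel".
Putting it together: [[[forest slate] [autumn anchor]] [barrel weaver]].

[[[forest slate] [autumn anchor]] [barrel weaver]]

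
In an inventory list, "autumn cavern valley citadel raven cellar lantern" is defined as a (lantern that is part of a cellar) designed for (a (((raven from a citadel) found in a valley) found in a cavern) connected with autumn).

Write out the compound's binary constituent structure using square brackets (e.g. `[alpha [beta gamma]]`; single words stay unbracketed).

[[autumn [cavern [valley [citadel raven]]]] [cellar lantern]]

The outermost head in the paraphrase is "lantern" (specifically "cellar lantern"), modified by "autumn cavern valley citadel raven".
Inside "autumn cavern valley citadel raven": head "raven" (specifically "cavern valley citadel raven"), modifier "autumn".
Inside "cavern valley citadel raven": head "raven" (specifically "valley citadel raven"), modifier "cavern".
Inside "valley citadel raven": head "raven" (specifically "citadel raven"), modifier "valley".
Inside "citadel raven": head "raven", modifier "citadel".
Inside "cellar lantern": head "lantern", modifier "cellar".
So the structure is [[autumn [cavern [valley [citadel raven]]]] [cellar lantern]].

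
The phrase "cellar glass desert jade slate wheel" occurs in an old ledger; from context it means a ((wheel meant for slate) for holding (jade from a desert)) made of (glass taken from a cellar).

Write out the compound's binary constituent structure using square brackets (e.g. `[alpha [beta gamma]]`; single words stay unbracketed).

[[cellar glass] [[desert jade] [slate wheel]]]

The outermost head in the paraphrase is "wheel" (specifically "desert jade slate wheel"), modified by "cellar glass".
"cellar glass" → head "glass", modifier "cellar".
"desert jade slate wheel" → head "wheel" (specifically "slate wheel"), modifier "desert jade".
"desert jade" → head "jade", modifier "desert".
"slate wheel" → head "wheel", modifier "slate".
Putting it together: [[cellar glass] [[desert jade] [slate wheel]]].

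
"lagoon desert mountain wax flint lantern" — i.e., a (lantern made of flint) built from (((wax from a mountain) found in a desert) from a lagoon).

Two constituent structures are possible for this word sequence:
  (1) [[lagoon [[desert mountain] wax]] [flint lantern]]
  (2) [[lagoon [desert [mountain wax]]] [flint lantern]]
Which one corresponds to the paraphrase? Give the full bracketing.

The paraphrase's head is the "lantern" part ("flint lantern"); its modifier is "lagoon desert mountain wax".
That top-level split, carried through the inner groups, gives [[lagoon [desert [mountain wax]]] [flint lantern]].

[[lagoon [desert [mountain wax]]] [flint lantern]]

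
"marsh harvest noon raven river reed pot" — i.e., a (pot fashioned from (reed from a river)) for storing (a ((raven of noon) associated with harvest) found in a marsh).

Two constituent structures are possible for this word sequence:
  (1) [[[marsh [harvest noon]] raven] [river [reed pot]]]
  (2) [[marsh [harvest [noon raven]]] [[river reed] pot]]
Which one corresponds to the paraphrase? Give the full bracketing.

[[marsh [harvest [noon raven]]] [[river reed] pot]]

The paraphrase's head is the "pot" part ("river reed pot"); its modifier is "marsh harvest noon raven".
That top-level split, carried through the inner groups, gives [[marsh [harvest [noon raven]]] [[river reed] pot]].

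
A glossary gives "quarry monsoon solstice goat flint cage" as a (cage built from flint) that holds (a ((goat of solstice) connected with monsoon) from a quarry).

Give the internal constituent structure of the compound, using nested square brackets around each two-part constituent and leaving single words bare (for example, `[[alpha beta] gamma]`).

The outermost head in the paraphrase is "cage" (specifically "flint cage"), modified by "quarry monsoon solstice goat".
Inside "quarry monsoon solstice goat": head "goat" (specifically "monsoon solstice goat"), modifier "quarry".
Inside "monsoon solstice goat": head "goat" (specifically "solstice goat"), modifier "monsoon".
Inside "solstice goat": head "goat", modifier "solstice".
Inside "flint cage": head "cage", modifier "flint".
Putting it together: [[quarry [monsoon [solstice goat]]] [flint cage]].

[[quarry [monsoon [solstice goat]]] [flint cage]]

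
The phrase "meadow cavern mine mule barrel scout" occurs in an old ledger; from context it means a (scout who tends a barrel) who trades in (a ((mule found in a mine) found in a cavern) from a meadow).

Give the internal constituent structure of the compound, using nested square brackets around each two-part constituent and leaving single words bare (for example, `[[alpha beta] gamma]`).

At the top level: head "scout" (specifically "barrel scout"); modifier "meadow cavern mine mule".
"meadow cavern mine mule" → head "mule" (specifically "cavern mine mule"), modifier "meadow".
"cavern mine mule" → head "mule" (specifically "mine mule"), modifier "cavern".
"mine mule" → head "mule", modifier "mine".
"barrel scout" → head "scout", modifier "barrel".
So the structure is [[meadow [cavern [mine mule]]] [barrel scout]].

[[meadow [cavern [mine mule]]] [barrel scout]]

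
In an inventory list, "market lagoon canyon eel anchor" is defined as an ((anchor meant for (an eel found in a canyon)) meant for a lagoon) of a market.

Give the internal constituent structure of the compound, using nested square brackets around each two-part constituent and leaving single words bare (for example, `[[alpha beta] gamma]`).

[market [lagoon [[canyon eel] anchor]]]

At the top level: head "anchor" (specifically "lagoon canyon eel anchor"); modifier "market".
Within "lagoon canyon eel anchor", the head is "anchor" (specifically "canyon eel anchor") and the modifier is "lagoon".
Within "canyon eel anchor", the head is "anchor" and the modifier is "canyon eel".
Within "canyon eel", the head is "eel" and the modifier is "canyon".
So the structure is [market [lagoon [[canyon eel] anchor]]].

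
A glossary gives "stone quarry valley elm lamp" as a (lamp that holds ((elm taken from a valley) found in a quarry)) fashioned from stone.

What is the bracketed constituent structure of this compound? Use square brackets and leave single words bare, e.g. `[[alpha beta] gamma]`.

The outermost head in the paraphrase is "lamp" (specifically "quarry valley elm lamp"), modified by "stone".
Within "quarry valley elm lamp", the head is "lamp" and the modifier is "quarry valley elm".
Within "quarry valley elm", the head is "elm" (specifically "valley elm") and the modifier is "quarry".
Within "valley elm", the head is "elm" and the modifier is "valley".
Putting it together: [stone [[quarry [valley elm]] lamp]].

[stone [[quarry [valley elm]] lamp]]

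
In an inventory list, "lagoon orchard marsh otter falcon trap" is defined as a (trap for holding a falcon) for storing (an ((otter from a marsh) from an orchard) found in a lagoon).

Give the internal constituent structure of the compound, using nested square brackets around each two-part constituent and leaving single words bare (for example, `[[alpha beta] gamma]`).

The outermost head in the paraphrase is "trap" (specifically "falcon trap"), modified by "lagoon orchard marsh otter".
"lagoon orchard marsh otter" → head "otter" (specifically "orchard marsh otter"), modifier "lagoon".
"orchard marsh otter" → head "otter" (specifically "marsh otter"), modifier "orchard".
"marsh otter" → head "otter", modifier "marsh".
"falcon trap" → head "trap", modifier "falcon".
Putting it together: [[lagoon [orchard [marsh otter]]] [falcon trap]].

[[lagoon [orchard [marsh otter]]] [falcon trap]]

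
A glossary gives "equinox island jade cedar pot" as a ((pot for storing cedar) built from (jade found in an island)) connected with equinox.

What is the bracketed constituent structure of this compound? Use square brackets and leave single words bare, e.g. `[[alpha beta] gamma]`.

[equinox [[island jade] [cedar pot]]]

At the top level: head "pot" (specifically "island jade cedar pot"); modifier "equinox".
Inside "island jade cedar pot": head "pot" (specifically "cedar pot"), modifier "island jade".
Inside "island jade": head "jade", modifier "island".
Inside "cedar pot": head "pot", modifier "cedar".
So the structure is [equinox [[island jade] [cedar pot]]].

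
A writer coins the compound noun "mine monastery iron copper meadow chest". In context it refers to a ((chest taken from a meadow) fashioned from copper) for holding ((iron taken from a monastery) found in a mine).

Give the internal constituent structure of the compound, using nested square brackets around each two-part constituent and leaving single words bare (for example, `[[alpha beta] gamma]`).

At the top level: head "chest" (specifically "copper meadow chest"); modifier "mine monastery iron".
"mine monastery iron" → head "iron" (specifically "monastery iron"), modifier "mine".
"monastery iron" → head "iron", modifier "monastery".
"copper meadow chest" → head "chest" (specifically "meadow chest"), modifier "copper".
"meadow chest" → head "chest", modifier "meadow".
Assembled: [[mine [monastery iron]] [copper [meadow chest]]].

[[mine [monastery iron]] [copper [meadow chest]]]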